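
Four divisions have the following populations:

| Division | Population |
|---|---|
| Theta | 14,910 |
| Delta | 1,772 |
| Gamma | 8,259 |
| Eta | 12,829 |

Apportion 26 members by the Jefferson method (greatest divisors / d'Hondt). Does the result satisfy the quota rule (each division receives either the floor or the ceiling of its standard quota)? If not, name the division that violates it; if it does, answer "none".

Standard quotas: Theta 10.264, Delta 1.220, Gamma 5.685, Eta 8.831.
Jefferson allocation: Theta 10, Delta 1, Gamma 6, Eta 9.
Every allocation lies between the lower and upper quota.

none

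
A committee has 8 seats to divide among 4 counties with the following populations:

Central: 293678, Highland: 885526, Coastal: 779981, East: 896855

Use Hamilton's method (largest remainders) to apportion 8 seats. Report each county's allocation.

Standard divisor: 2856040 ÷ 8 = 357005.
Standard quotas: Central 0.8226, Highland 2.4804, Coastal 2.1848, East 2.5122.
Lower quotas: Central 0, Highland 2, Coastal 2, East 2 (sum 6, leaving 2 seats).
Remainders in descending order: Central 0.8226, East 0.5122, Highland 0.4804, Coastal 0.1848.
The surplus seats go to Central, East.

Central: 1, Highland: 2, Coastal: 2, East: 3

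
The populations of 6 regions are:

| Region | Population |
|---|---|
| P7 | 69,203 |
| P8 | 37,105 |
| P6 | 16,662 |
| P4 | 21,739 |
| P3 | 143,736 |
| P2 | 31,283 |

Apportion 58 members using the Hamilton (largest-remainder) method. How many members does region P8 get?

Standard divisor: 319728 ÷ 58 ≈ 5512.552.
Standard quotas: P7 12.5537, P8 6.7310, P6 3.0226, P4 3.9435, P3 26.0743, P2 5.6749.
Lower quotas: P7 12, P8 6, P6 3, P4 3, P3 26, P2 5 (sum 55, leaving 3 seats).
Remainders in descending order: P4 0.9435, P8 0.7310, P2 0.6749, P7 0.5537, P3 0.0743, P6 0.0226.
Largest remainders: P4, P8, P2 receive the extra seats.
P8 receives 7.

7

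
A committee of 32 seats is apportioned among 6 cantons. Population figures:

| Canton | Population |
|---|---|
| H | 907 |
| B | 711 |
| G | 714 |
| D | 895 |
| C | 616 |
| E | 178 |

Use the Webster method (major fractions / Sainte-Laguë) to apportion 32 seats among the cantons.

Standard divisor 4021/32 ≈ 125.656; standard quotas: H 7.218, B 5.658, G 5.682, D 7.123, C 4.902, E 1.417.
Rounding to the nearest integer gives H 7, B 6, G 6, D 7, C 5, E 1 — total 32, matching the house size, so no adjustment is needed.

H 7, B 6, G 6, D 7, C 5, E 1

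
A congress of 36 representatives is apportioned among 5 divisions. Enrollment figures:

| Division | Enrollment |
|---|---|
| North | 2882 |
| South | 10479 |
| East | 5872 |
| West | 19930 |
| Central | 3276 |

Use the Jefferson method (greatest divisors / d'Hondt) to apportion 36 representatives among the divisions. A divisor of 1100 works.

North: 2, South: 9, East: 5, West: 18, Central: 2

With modified divisor 1100: modified quotas North 2.620, South 9.526, East 5.338, West 18.118, Central 2.978.
Rounding down: North 2, South 9, East 5, West 18, Central 2 (total 36).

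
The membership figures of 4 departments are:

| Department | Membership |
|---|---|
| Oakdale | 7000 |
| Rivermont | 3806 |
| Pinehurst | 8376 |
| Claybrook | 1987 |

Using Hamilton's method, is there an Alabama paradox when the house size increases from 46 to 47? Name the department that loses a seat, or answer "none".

At 46 seats: Oakdale 15, Rivermont 8, Pinehurst 18, Claybrook 5.
At 47 seats: Oakdale 16, Rivermont 8, Pinehurst 19, Claybrook 4.
Claybrook drops from 5 to 4.

Claybrook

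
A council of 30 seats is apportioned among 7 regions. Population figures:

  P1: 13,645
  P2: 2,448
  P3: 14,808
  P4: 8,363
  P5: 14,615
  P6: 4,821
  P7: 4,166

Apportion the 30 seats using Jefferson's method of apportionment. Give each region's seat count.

Standard divisor 62866/30 ≈ 2095.533; standard quotas: P1 6.511, P2 1.168, P3 7.066, P4 3.991, P5 6.974, P6 2.301, P7 1.988.
Rounding down gives 6, 1, 7, 3, 6, 2, 1 = 26 seats, so the divisor must be adjusted.
With modified divisor 1900: modified quotas P1 7.182, P2 1.288, P3 7.794, P4 4.402, P5 7.692, P6 2.537, P7 2.193.
Rounding down: P1 7, P2 1, P3 7, P4 4, P5 7, P6 2, P7 2 (total 30).

P1=7; P2=1; P3=7; P4=4; P5=7; P6=2; P7=2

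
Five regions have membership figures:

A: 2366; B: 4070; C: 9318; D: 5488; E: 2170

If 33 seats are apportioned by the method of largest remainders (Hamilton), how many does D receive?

Total 23412; standard divisor 23412/33 ≈ 709.455.
Standard quotas: A 3.3350, B 5.7368, C 13.1340, D 7.7355, E 3.0587.
Lower quotas: A 3, B 5, C 13, D 7, E 3 (sum 31, leaving 2 seats).
Remainders in descending order: B 0.7368, D 0.7355, A 0.3350, C 0.1340, E 0.0587.
The surplus seats go to B, D.
D receives 8.

8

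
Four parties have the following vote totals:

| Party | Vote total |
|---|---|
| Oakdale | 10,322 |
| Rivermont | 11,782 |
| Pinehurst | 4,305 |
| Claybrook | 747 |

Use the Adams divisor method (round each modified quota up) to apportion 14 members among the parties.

Oakdale 5; Rivermont 6; Pinehurst 2; Claybrook 1

Standard divisor 27156/14 ≈ 1939.714; standard quotas: Oakdale 5.321, Rivermont 6.074, Pinehurst 2.219, Claybrook 0.385.
Rounding up gives 6, 7, 3, 1 = 17 seats, so the divisor must be adjusted.
With modified divisor 2300: modified quotas Oakdale 4.488, Rivermont 5.123, Pinehurst 1.872, Claybrook 0.325.
Rounding up: Oakdale 5, Rivermont 6, Pinehurst 2, Claybrook 1 (total 14).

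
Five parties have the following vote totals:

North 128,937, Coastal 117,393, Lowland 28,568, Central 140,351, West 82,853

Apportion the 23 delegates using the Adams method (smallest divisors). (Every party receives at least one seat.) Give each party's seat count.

North: 6, Coastal: 5, Lowland: 2, Central: 6, West: 4

Standard divisor 498102/23 ≈ 21656.609; standard quotas: North 5.954, Coastal 5.421, Lowland 1.319, Central 6.481, West 3.826.
Rounding up gives 6, 6, 2, 7, 4 = 25 seats, so the divisor must be adjusted.
With modified divisor 24600: modified quotas North 5.241, Coastal 4.772, Lowland 1.161, Central 5.705, West 3.368.
Rounding up: North 6, Coastal 5, Lowland 2, Central 6, West 4 (total 23).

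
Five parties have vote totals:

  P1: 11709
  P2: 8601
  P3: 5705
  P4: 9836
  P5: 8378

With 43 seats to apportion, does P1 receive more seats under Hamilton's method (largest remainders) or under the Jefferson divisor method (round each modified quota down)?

Jefferson

Hamilton: P1 11, P2 8, P3 6, P4 10, P5 8.
Jefferson: P1 12, P2 8, P3 5, P4 10, P5 8.
P1 gets 11 under Hamilton and 12 under Jefferson.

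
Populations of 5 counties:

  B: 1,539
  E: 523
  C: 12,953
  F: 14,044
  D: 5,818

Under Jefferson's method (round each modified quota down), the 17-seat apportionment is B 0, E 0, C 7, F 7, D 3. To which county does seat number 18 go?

Priority for the next seat is population ÷ (current seats + 1).
Priorities: B 1539.000, E 523.000, C 1619.125, F 1755.500, D 1454.500.
Highest priority: F.

F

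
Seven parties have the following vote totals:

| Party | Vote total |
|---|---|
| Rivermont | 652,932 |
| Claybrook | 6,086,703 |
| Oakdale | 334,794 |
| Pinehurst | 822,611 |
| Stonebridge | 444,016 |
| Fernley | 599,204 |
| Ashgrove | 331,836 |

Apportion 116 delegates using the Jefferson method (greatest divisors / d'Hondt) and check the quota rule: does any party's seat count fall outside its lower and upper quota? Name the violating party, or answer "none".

Standard quotas: Rivermont 8.169, Claybrook 76.149, Oakdale 4.188, Pinehurst 10.291, Stonebridge 5.555, Fernley 7.496, Ashgrove 4.151.
Jefferson allocation: Rivermont 8, Claybrook 78, Oakdale 4, Pinehurst 10, Stonebridge 5, Fernley 7, Ashgrove 4.
Claybrook has quota 76.149 (lower 76, upper 77) but receives 78 — outside the quota interval.

Claybrook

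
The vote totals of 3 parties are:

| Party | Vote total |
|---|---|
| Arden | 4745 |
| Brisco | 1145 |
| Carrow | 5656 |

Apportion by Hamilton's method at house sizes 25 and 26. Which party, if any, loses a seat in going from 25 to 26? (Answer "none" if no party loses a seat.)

Brisco

At 25 seats: Arden 10, Brisco 3, Carrow 12.
At 26 seats: Arden 11, Brisco 2, Carrow 13.
Brisco drops from 3 to 2.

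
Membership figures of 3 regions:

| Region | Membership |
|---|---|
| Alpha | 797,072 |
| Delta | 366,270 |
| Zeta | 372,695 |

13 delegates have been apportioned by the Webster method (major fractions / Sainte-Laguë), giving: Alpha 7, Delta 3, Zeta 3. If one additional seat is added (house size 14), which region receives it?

Zeta

Priority for the next seat is population ÷ (current seats + 0.5).
Priorities: Alpha 106276.267, Delta 104648.571, Zeta 106484.286.
Highest priority: Zeta.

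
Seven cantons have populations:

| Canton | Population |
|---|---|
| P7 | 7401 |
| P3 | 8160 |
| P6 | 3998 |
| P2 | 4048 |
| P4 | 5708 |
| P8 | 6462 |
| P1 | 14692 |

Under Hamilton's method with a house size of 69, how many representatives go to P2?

6

Standard divisor: 50469 ÷ 69 ≈ 731.435.
Standard quotas: P7 10.1185, P3 11.1562, P6 5.4660, P2 5.5343, P4 7.8038, P8 8.8347, P1 20.0865.
Lower quotas: P7 10, P3 11, P6 5, P2 5, P4 7, P8 8, P1 20 (sum 66, leaving 3 seats).
Remainders in descending order: P8 0.8347, P4 0.8038, P2 0.5343, P6 0.4660, P3 0.1562, P7 0.1185, P1 0.0865.
The surplus seats go to P8, P4, P2.
P2 receives 6.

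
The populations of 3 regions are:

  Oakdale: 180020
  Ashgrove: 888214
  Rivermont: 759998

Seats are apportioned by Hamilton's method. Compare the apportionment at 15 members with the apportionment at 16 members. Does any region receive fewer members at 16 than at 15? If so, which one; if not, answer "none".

Oakdale

At 15 seats: Oakdale 2, Ashgrove 7, Rivermont 6.
At 16 seats: Oakdale 1, Ashgrove 8, Rivermont 7.
Oakdale drops from 2 to 1.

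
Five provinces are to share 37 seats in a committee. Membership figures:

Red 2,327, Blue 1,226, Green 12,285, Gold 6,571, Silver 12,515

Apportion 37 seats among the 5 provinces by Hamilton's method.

Total 34924; standard divisor 34924/37 ≈ 943.892.
Standard quotas: Red 2.4653, Blue 1.2989, Green 13.0153, Gold 6.9616, Silver 13.2589.
Lower quotas: Red 2, Blue 1, Green 13, Gold 6, Silver 13 (sum 35, leaving 2 seats).
Remainders in descending order: Gold 0.9616, Red 0.4653, Blue 0.2989, Silver 0.2589, Green 0.0153.
Largest remainders: Gold, Red receive the extra seats.

Red=3, Blue=1, Green=13, Gold=7, Silver=13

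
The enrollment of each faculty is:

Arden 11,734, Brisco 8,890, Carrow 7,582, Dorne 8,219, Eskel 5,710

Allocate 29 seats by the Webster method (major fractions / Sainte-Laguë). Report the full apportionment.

Standard divisor 42135/29 ≈ 1452.931; standard quotas: Arden 8.076, Brisco 6.119, Carrow 5.218, Dorne 5.657, Eskel 3.930.
Rounding to the nearest integer gives Arden 8, Brisco 6, Carrow 5, Dorne 6, Eskel 4 — total 29, matching the house size, so no adjustment is needed.

Arden: 8, Brisco: 6, Carrow: 5, Dorne: 6, Eskel: 4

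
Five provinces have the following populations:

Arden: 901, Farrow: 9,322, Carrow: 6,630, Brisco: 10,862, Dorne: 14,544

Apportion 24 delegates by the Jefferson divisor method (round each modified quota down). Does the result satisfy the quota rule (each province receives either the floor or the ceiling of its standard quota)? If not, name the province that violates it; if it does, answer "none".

Standard quotas: Arden 0.512, Farrow 5.294, Carrow 3.765, Brisco 6.169, Dorne 8.260.
Jefferson allocation: Arden 0, Farrow 5, Carrow 4, Brisco 6, Dorne 9.
Every allocation lies between the lower and upper quota.

none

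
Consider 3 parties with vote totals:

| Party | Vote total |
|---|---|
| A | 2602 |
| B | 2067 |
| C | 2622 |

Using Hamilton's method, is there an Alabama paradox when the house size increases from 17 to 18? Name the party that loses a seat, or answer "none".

none

At 17 seats: A 6, B 5, C 6.
At 18 seats: A 6, B 5, C 7.
No party's allocation decreased.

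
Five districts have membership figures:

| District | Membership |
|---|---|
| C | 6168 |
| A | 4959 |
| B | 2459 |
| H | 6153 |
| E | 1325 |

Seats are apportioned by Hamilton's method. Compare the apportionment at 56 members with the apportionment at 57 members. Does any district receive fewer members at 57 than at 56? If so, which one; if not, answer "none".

At 56 seats: C 16, A 13, B 7, H 16, E 4.
At 57 seats: C 17, A 13, B 7, H 17, E 3.
E drops from 4 to 3.

E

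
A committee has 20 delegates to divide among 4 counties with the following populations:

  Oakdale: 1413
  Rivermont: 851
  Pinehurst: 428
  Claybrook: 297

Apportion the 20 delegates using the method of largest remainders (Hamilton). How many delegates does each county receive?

Oakdale: 9, Rivermont: 6, Pinehurst: 3, Claybrook: 2

Standard divisor: 2989 ÷ 20 ≈ 149.45.
Standard quotas: Oakdale 9.455, Rivermont 5.694, Pinehurst 2.864, Claybrook 1.987.
Lower quotas: Oakdale 9, Rivermont 5, Pinehurst 2, Claybrook 1 (sum 17, leaving 3 seats).
Remainders in descending order: Claybrook 0.987, Pinehurst 0.864, Rivermont 0.694, Oakdale 0.455.
The surplus seats go to Claybrook, Pinehurst, Rivermont.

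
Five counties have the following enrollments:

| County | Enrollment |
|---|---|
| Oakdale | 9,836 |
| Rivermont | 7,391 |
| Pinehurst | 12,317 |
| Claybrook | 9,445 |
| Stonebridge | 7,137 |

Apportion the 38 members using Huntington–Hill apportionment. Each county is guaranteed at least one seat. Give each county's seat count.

Oakdale 8, Rivermont 6, Pinehurst 10, Claybrook 8, Stonebridge 6

With divisor 1218: modified quotas Oakdale 8.076, Rivermont 6.068, Pinehurst 10.112, Claybrook 7.755, Stonebridge 5.860.
Geometric-mean thresholds: Oakdale √(8·9)=8.485, Rivermont √(6·7)=6.481, Pinehurst √(10·11)=10.488, Claybrook √(7·8)=7.483, Stonebridge √(5·6)=5.477.
Each quota rounded against its threshold gives Oakdale 8, Rivermont 6, Pinehurst 10, Claybrook 8, Stonebridge 6 (total 38).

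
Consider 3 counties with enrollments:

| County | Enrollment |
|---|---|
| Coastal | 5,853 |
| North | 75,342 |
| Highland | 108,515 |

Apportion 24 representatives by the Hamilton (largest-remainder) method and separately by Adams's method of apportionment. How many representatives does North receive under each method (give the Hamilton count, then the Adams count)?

9 and 10

Hamilton: Coastal 1, North 9, Highland 14.
Adams: Coastal 1, North 10, Highland 13.
North gets 9 under Hamilton and 10 under Adams.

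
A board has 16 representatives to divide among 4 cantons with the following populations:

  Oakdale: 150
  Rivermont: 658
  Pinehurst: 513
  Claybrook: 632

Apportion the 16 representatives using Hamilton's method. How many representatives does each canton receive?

The standard divisor is 1953/16 ≈ 122.062.
Standard quotas: Oakdale 1.229, Rivermont 5.391, Pinehurst 4.203, Claybrook 5.178.
Lower quotas: Oakdale 1, Rivermont 5, Pinehurst 4, Claybrook 5 (sum 15, leaving 1 seat).
Remainders in descending order: Rivermont 0.391, Oakdale 0.229, Pinehurst 0.203, Claybrook 0.178.
Largest remainder: Rivermont receives the extra seat.

Oakdale=1, Rivermont=6, Pinehurst=4, Claybrook=5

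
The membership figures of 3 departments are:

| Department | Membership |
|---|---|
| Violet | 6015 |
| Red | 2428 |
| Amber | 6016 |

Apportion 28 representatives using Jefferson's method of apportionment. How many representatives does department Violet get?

Standard divisor 14459/28 ≈ 516.393; standard quotas: Violet 11.648, Red 4.702, Amber 11.650.
Rounding down gives 11, 4, 11 = 26 seats, so the divisor must be adjusted.
With modified divisor 500: modified quotas Violet 12.030, Red 4.856, Amber 12.032.
Rounding down: Violet 12, Red 4, Amber 12 (total 28).
Violet receives 12.

12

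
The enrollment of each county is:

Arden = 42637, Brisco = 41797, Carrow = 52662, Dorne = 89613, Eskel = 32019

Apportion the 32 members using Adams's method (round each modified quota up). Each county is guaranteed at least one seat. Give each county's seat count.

Standard divisor 258728/32 ≈ 8085.25; standard quotas: Arden 5.273, Brisco 5.170, Carrow 6.513, Dorne 11.084, Eskel 3.960.
Rounding up gives 6, 6, 7, 12, 4 = 35 seats, so the divisor must be adjusted.
With modified divisor 8700: modified quotas Arden 4.901, Brisco 4.804, Carrow 6.053, Dorne 10.300, Eskel 3.680.
Rounding up: Arden 5, Brisco 5, Carrow 7, Dorne 11, Eskel 4 (total 32).

Arden 5, Brisco 5, Carrow 7, Dorne 11, Eskel 4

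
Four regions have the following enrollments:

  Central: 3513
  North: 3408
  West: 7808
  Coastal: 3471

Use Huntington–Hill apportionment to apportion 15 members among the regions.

Central 3; North 3; West 6; Coastal 3

With divisor 1298: modified quotas Central 2.706, North 2.626, West 6.015, Coastal 2.674.
Geometric-mean thresholds: Central √(2·3)=2.449, North √(2·3)=2.449, West √(6·7)=6.481, Coastal √(2·3)=2.449.
Each quota rounded against its threshold gives Central 3, North 3, West 6, Coastal 3 (total 15).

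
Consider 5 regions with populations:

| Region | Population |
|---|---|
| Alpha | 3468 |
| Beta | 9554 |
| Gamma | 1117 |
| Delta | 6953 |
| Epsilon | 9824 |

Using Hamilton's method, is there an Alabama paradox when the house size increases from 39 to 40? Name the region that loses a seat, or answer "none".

At 39 seats: Alpha 4, Beta 12, Gamma 2, Delta 9, Epsilon 12.
At 40 seats: Alpha 5, Beta 12, Gamma 1, Delta 9, Epsilon 13.
Gamma drops from 2 to 1.

Gamma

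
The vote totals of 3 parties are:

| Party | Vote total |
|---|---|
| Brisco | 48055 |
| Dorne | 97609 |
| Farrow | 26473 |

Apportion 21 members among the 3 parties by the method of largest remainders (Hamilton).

The standard divisor is 172137/21 = 8197.
Standard quotas: Brisco 5.8625, Dorne 11.9079, Farrow 3.2296.
Lower quotas: Brisco 5, Dorne 11, Farrow 3 (sum 19, leaving 2 seats).
Remainders in descending order: Dorne 0.9079, Brisco 0.8625, Farrow 0.2296.
The surplus seats go to Dorne, Brisco.

Brisco: 6, Dorne: 12, Farrow: 3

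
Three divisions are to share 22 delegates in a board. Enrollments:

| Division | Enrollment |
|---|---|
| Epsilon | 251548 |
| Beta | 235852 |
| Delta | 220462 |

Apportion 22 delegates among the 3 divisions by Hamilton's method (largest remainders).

The standard divisor is 707862/22 ≈ 32175.545.
Standard quotas: Epsilon 7.8180, Beta 7.3302, Delta 6.8518.
Lower quotas: Epsilon 7, Beta 7, Delta 6 (sum 20, leaving 2 seats).
Remainders in descending order: Delta 0.8518, Epsilon 0.8180, Beta 0.3302.
Largest remainders: Delta, Epsilon receive the extra seats.

Epsilon: 8; Beta: 7; Delta: 7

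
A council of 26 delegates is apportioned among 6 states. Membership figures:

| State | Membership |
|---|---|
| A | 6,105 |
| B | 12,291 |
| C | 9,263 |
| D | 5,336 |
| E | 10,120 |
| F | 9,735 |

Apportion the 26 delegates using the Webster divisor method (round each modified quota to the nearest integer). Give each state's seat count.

Standard divisor 52850/26 ≈ 2032.692; standard quotas: A 3.003, B 6.047, C 4.557, D 2.625, E 4.979, F 4.789.
Rounding to the nearest integer gives 3, 6, 5, 3, 5, 5 = 27 seats, so the divisor must be adjusted.
With modified divisor 2100: modified quotas A 2.907, B 5.853, C 4.411, D 2.541, E 4.819, F 4.636.
Rounding to the nearest integer: A 3, B 6, C 4, D 3, E 5, F 5 (total 26).

A 3, B 6, C 4, D 3, E 5, F 5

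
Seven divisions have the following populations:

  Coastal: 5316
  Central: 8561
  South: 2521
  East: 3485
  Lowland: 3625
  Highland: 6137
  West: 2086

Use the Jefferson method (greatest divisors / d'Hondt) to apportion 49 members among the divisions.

Coastal: 8; Central: 14; South: 4; East: 5; Lowland: 5; Highland: 10; West: 3

Standard divisor 31731/49 ≈ 647.571; standard quotas: Coastal 8.209, Central 13.220, South 3.893, East 5.382, Lowland 5.598, Highland 9.477, West 3.221.
Rounding down gives 8, 13, 3, 5, 5, 9, 3 = 46 seats, so the divisor must be adjusted.
With modified divisor 610: modified quotas Coastal 8.715, Central 14.034, South 4.133, East 5.713, Lowland 5.943, Highland 10.061, West 3.420.
Rounding down: Coastal 8, Central 14, South 4, East 5, Lowland 5, Highland 10, West 3 (total 49).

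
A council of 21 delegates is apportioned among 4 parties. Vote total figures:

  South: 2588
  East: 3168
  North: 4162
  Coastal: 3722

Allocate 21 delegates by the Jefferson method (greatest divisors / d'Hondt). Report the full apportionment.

Standard divisor 13640/21 ≈ 649.524; standard quotas: South 3.984, East 4.877, North 6.408, Coastal 5.730.
Rounding down gives 3, 4, 6, 5 = 18 seats, so the divisor must be adjusted.
With modified divisor 600: modified quotas South 4.313, East 5.280, North 6.937, Coastal 6.203.
Rounding down: South 4, East 5, North 6, Coastal 6 (total 21).

South=4; East=5; North=6; Coastal=6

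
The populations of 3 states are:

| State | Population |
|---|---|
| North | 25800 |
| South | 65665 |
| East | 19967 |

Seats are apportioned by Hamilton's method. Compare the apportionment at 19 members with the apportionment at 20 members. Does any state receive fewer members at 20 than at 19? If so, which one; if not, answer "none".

At 19 seats: North 4, South 11, East 4.
At 20 seats: North 5, South 12, East 3.
East drops from 4 to 3.

East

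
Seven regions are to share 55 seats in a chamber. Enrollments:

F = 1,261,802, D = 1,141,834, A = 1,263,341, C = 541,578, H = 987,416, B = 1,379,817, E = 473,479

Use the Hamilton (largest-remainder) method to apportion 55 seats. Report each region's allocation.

Total 7049267; standard divisor 7049267/55 ≈ 128168.491.
Standard quotas: F 9.8449, D 8.9089, A 9.8569, C 4.2255, H 7.7040, B 10.7656, E 3.6942.
Lower quotas: F 9, D 8, A 9, C 4, H 7, B 10, E 3 (sum 50, leaving 5 seats).
Remainders in descending order: D 0.9089, A 0.8569, F 0.8449, B 0.7656, H 0.7040, E 0.6942, C 0.2255.
Largest remainders: D, A, F, B, H receive the extra seats.

F 10, D 9, A 10, C 4, H 8, B 11, E 3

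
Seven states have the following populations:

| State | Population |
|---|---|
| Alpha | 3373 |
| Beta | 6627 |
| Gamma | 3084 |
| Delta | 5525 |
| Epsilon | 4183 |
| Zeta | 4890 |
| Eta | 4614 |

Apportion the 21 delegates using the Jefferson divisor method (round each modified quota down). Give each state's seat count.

Alpha 2, Beta 4, Gamma 2, Delta 4, Epsilon 3, Zeta 3, Eta 3

Standard divisor 32296/21 ≈ 1537.905; standard quotas: Alpha 2.193, Beta 4.309, Gamma 2.005, Delta 3.593, Epsilon 2.720, Zeta 3.180, Eta 3.000.
Rounding down gives 2, 4, 2, 3, 2, 3, 3 = 19 seats, so the divisor must be adjusted.
With modified divisor 1350: modified quotas Alpha 2.499, Beta 4.909, Gamma 2.284, Delta 4.093, Epsilon 3.099, Zeta 3.622, Eta 3.418.
Rounding down: Alpha 2, Beta 4, Gamma 2, Delta 4, Epsilon 3, Zeta 3, Eta 3 (total 21).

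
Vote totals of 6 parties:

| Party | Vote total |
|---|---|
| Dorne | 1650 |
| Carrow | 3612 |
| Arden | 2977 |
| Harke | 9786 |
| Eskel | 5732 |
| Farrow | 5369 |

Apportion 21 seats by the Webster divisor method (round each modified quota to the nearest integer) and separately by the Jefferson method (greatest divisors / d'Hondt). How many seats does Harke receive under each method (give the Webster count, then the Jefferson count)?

Webster: Dorne 1, Carrow 3, Arden 2, Harke 7, Eskel 4, Farrow 4.
Jefferson: Dorne 1, Carrow 2, Arden 2, Harke 8, Eskel 4, Farrow 4.
Harke gets 7 under Webster and 8 under Jefferson.

7 and 8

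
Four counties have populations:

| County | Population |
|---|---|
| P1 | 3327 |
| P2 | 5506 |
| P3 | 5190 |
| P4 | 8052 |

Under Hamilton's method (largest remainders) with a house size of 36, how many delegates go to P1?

5

The standard divisor is 22075/36 ≈ 613.194.
Standard quotas: P1 5.4257, P2 8.9792, P3 8.4639, P4 13.1312.
Lower quotas: P1 5, P2 8, P3 8, P4 13 (sum 34, leaving 2 seats).
Remainders in descending order: P2 0.9792, P3 0.4639, P1 0.4257, P4 0.1312.
The surplus seats go to P2, P3.
P1 receives 5.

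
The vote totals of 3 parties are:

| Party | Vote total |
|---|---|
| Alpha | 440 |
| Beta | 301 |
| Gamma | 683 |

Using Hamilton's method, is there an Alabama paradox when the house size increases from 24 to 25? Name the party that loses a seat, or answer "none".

none

At 24 seats: Alpha 7, Beta 5, Gamma 12.
At 25 seats: Alpha 8, Beta 5, Gamma 12.
No party's allocation decreased.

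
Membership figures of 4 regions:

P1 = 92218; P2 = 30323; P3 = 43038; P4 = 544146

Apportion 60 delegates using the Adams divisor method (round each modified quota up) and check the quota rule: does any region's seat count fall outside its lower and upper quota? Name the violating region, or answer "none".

Standard quotas: P1 7.796, P2 2.563, P3 3.638, P4 46.002.
Adams allocation: P1 8, P2 3, P3 4, P4 45.
P4 has quota 46.002 (lower 46, upper 47) but receives 45 — outside the quota interval.

P4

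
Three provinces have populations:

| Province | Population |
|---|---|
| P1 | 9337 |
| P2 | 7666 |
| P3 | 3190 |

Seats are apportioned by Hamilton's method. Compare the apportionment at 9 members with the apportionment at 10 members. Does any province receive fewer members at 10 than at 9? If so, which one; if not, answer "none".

At 9 seats: P1 4, P2 3, P3 2.
At 10 seats: P1 5, P2 4, P3 1.
P3 drops from 2 to 1.

P3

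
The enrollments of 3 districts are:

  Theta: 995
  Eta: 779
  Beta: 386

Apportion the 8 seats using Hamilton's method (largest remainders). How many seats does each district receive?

Theta 4, Eta 3, Beta 1

The standard divisor is 2160/8 = 270.
Standard quotas: Theta 3.685, Eta 2.885, Beta 1.430.
Lower quotas: Theta 3, Eta 2, Beta 1 (sum 6, leaving 2 seats).
Remainders in descending order: Eta 0.885, Theta 0.685, Beta 0.430.
The surplus seats go to Eta, Theta.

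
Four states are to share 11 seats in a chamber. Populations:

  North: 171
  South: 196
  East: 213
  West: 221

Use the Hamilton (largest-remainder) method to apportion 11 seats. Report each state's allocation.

North 2, South 3, East 3, West 3

Total 801; standard divisor 801/11 ≈ 72.818.
Standard quotas: North 2.348, South 2.692, East 2.925, West 3.035.
Lower quotas: North 2, South 2, East 2, West 3 (sum 9, leaving 2 seats).
Remainders in descending order: East 0.925, South 0.692, North 0.348, West 0.035.
Largest remainders: East, South receive the extra seats.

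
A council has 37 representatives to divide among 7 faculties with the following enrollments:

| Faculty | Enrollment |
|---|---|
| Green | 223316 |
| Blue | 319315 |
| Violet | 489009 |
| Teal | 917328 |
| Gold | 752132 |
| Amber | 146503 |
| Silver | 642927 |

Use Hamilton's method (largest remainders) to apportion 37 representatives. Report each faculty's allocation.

The standard divisor is 3490530/37 ≈ 94338.649.
Standard quotas: Green 2.3672, Blue 3.3848, Violet 5.1835, Teal 9.7238, Gold 7.9727, Amber 1.5529, Silver 6.8151.
Lower quotas: Green 2, Blue 3, Violet 5, Teal 9, Gold 7, Amber 1, Silver 6 (sum 33, leaving 4 seats).
Remainders in descending order: Gold 0.9727, Silver 0.8151, Teal 0.7238, Amber 0.5529, Blue 0.3848, Green 0.3672, Violet 0.1835.
Largest remainders: Gold, Silver, Teal, Amber receive the extra seats.

Green: 2; Blue: 3; Violet: 5; Teal: 10; Gold: 8; Amber: 2; Silver: 7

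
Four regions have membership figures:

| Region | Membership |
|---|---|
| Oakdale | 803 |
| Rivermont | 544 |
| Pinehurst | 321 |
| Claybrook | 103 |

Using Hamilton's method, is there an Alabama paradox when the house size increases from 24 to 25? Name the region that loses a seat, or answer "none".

Claybrook

At 24 seats: Oakdale 11, Rivermont 7, Pinehurst 4, Claybrook 2.
At 25 seats: Oakdale 11, Rivermont 8, Pinehurst 5, Claybrook 1.
Claybrook drops from 2 to 1.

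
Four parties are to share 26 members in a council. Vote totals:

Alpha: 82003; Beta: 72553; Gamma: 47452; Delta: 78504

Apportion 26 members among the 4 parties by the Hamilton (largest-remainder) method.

Standard divisor: 280512 ÷ 26 ≈ 10788.923.
Standard quotas: Alpha 7.6007, Beta 6.7248, Gamma 4.3982, Delta 7.2764.
Lower quotas: Alpha 7, Beta 6, Gamma 4, Delta 7 (sum 24, leaving 2 seats).
Remainders in descending order: Beta 0.7248, Alpha 0.6007, Gamma 0.3982, Delta 0.2764.
The surplus seats go to Beta, Alpha.

Alpha 8; Beta 7; Gamma 4; Delta 7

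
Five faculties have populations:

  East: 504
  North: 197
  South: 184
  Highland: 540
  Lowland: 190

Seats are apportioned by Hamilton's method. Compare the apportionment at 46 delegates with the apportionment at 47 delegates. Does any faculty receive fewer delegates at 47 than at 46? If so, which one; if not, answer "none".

Lowland

At 46 seats: East 14, North 6, South 5, Highland 15, Lowland 6.
At 47 seats: East 15, North 6, South 5, Highland 16, Lowland 5.
Lowland drops from 6 to 5.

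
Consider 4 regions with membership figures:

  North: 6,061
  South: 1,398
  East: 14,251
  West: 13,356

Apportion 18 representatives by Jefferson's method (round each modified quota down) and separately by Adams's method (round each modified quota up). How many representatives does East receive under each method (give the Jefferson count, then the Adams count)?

Jefferson: North 3, South 0, East 8, West 7.
Adams: North 3, South 1, East 7, West 7.
East gets 8 under Jefferson and 7 under Adams.

8 and 7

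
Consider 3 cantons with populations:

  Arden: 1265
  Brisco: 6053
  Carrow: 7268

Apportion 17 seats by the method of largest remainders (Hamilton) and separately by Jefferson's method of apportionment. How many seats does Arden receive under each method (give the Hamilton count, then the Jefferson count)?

2 and 1

Hamilton: Arden 2, Brisco 7, Carrow 8.
Jefferson: Arden 1, Brisco 7, Carrow 9.
Arden gets 2 under Hamilton and 1 under Jefferson.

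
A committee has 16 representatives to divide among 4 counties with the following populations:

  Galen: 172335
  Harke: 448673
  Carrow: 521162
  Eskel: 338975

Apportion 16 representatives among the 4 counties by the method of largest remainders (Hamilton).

Standard divisor: 1481145 ÷ 16 ≈ 92571.562.
Standard quotas: Galen 1.8616, Harke 4.8468, Carrow 5.6298, Eskel 3.6618.
Lower quotas: Galen 1, Harke 4, Carrow 5, Eskel 3 (sum 13, leaving 3 seats).
Remainders in descending order: Galen 0.8616, Harke 0.8468, Eskel 0.6618, Carrow 0.6298.
The surplus seats go to Galen, Harke, Eskel.

Galen 2, Harke 5, Carrow 5, Eskel 4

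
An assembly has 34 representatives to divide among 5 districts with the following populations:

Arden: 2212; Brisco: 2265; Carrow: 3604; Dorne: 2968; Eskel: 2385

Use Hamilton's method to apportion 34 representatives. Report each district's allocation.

Standard divisor: 13434 ÷ 34 ≈ 395.118.
Standard quotas: Arden 5.598, Brisco 5.732, Carrow 9.121, Dorne 7.512, Eskel 6.036.
Lower quotas: Arden 5, Brisco 5, Carrow 9, Dorne 7, Eskel 6 (sum 32, leaving 2 seats).
Remainders in descending order: Brisco 0.732, Arden 0.598, Dorne 0.512, Carrow 0.121, Eskel 0.036.
Largest remainders: Brisco, Arden receive the extra seats.

Arden 6; Brisco 6; Carrow 9; Dorne 7; Eskel 6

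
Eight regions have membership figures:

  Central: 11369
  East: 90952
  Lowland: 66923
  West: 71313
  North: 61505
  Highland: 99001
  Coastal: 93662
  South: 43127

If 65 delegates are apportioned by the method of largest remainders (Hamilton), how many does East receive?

The standard divisor is 537852/65 ≈ 8274.646.
Standard quotas: Central 1.3740, East 10.9916, Lowland 8.0877, West 8.6183, North 7.4329, Highland 11.9644, Coastal 11.3192, South 5.2119.
Lower quotas: Central 1, East 10, Lowland 8, West 8, North 7, Highland 11, Coastal 11, South 5 (sum 61, leaving 4 seats).
Remainders in descending order: East 0.9916, Highland 0.9644, West 0.6183, North 0.4329, Central 0.3740, Coastal 0.3192, South 0.2119, Lowland 0.0877.
Largest remainders: East, Highland, West, North receive the extra seats.
East receives 11.

11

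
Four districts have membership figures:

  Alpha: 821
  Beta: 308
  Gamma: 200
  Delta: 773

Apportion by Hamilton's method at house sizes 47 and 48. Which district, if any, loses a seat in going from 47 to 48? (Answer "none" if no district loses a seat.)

At 47 seats: Alpha 18, Beta 7, Gamma 5, Delta 17.
At 48 seats: Alpha 19, Beta 7, Gamma 4, Delta 18.
Gamma drops from 5 to 4.

Gamma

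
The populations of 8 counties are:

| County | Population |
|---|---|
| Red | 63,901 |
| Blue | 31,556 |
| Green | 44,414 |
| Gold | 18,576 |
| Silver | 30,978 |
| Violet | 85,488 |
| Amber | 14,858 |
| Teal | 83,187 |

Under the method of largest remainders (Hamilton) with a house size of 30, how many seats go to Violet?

7

Standard divisor: 372958 ÷ 30 ≈ 12431.933.
Standard quotas: Red 5.1401, Blue 2.5383, Green 3.5726, Gold 1.4942, Silver 2.4918, Violet 6.8765, Amber 1.1951, Teal 6.6914.
Lower quotas: Red 5, Blue 2, Green 3, Gold 1, Silver 2, Violet 6, Amber 1, Teal 6 (sum 26, leaving 4 seats).
Remainders in descending order: Violet 0.8765, Teal 0.6914, Green 0.5726, Blue 0.5383, Gold 0.4942, Silver 0.4918, Amber 0.1951, Red 0.1401.
The surplus seats go to Violet, Teal, Green, Blue.
Violet receives 7.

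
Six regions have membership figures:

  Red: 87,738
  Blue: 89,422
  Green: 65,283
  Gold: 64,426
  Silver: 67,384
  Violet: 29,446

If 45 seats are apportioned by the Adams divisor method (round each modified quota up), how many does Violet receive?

4

Standard divisor 403699/45 ≈ 8971.089; standard quotas: Red 9.780, Blue 9.968, Green 7.277, Gold 7.182, Silver 7.511, Violet 3.282.
Rounding up gives 10, 10, 8, 8, 8, 4 = 48 seats, so the divisor must be adjusted.
With modified divisor 9700: modified quotas Red 9.045, Blue 9.219, Green 6.730, Gold 6.642, Silver 6.947, Violet 3.036.
Rounding up: Red 10, Blue 10, Green 7, Gold 7, Silver 7, Violet 4 (total 45).
Violet receives 4.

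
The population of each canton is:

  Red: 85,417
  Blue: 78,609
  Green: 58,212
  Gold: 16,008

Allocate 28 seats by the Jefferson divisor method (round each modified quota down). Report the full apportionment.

Standard divisor 238246/28 ≈ 8508.786; standard quotas: Red 10.039, Blue 9.239, Green 6.841, Gold 1.881.
Rounding down gives 10, 9, 6, 1 = 26 seats, so the divisor must be adjusted.
With modified divisor 7900: modified quotas Red 10.812, Blue 9.951, Green 7.369, Gold 2.026.
Rounding down: Red 10, Blue 9, Green 7, Gold 2 (total 28).

Red 10, Blue 9, Green 7, Gold 2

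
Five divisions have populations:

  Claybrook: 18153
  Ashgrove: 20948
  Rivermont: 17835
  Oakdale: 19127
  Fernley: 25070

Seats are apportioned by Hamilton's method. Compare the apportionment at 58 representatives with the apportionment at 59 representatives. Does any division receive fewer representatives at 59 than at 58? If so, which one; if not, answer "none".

none

At 58 seats: Claybrook 11, Ashgrove 12, Rivermont 10, Oakdale 11, Fernley 14.
At 59 seats: Claybrook 11, Ashgrove 12, Rivermont 10, Oakdale 11, Fernley 15.
No division's allocation decreased.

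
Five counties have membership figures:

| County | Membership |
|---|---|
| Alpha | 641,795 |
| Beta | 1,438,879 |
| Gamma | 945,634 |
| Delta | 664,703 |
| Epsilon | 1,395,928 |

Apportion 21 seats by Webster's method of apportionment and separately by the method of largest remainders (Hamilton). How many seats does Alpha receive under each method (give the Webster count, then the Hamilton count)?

Webster: Alpha 3, Beta 6, Gamma 4, Delta 3, Epsilon 5.
Hamilton: Alpha 2, Beta 6, Gamma 4, Delta 3, Epsilon 6.
Alpha gets 3 under Webster and 2 under Hamilton.

3 and 2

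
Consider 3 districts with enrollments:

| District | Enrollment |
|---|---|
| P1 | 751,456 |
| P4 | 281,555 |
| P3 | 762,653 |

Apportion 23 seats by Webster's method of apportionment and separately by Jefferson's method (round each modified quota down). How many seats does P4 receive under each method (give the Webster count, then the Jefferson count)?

4 and 3

Webster: P1 9, P4 4, P3 10.
Jefferson: P1 10, P4 3, P3 10.
P4 gets 4 under Webster and 3 under Jefferson.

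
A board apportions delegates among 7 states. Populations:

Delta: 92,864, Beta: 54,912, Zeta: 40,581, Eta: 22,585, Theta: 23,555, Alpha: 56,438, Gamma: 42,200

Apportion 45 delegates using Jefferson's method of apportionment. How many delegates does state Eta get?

3

Standard divisor 333135/45 ≈ 7403; standard quotas: Delta 12.544, Beta 7.418, Zeta 5.482, Eta 3.051, Theta 3.182, Alpha 7.624, Gamma 5.700.
Rounding down gives 12, 7, 5, 3, 3, 7, 5 = 42 seats, so the divisor must be adjusted.
With modified divisor 6900: modified quotas Delta 13.459, Beta 7.958, Zeta 5.881, Eta 3.273, Theta 3.414, Alpha 8.179, Gamma 6.116.
Rounding down: Delta 13, Beta 7, Zeta 5, Eta 3, Theta 3, Alpha 8, Gamma 6 (total 45).
Eta receives 3.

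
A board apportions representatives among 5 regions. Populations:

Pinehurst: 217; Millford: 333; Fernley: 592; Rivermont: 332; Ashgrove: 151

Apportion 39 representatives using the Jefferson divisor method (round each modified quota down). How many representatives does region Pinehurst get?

Standard divisor 1625/39 ≈ 41.667; standard quotas: Pinehurst 5.208, Millford 7.992, Fernley 14.208, Rivermont 7.968, Ashgrove 3.624.
Rounding down gives 5, 7, 14, 7, 3 = 36 seats, so the divisor must be adjusted.
With modified divisor 39: modified quotas Pinehurst 5.564, Millford 8.538, Fernley 15.179, Rivermont 8.513, Ashgrove 3.872.
Rounding down: Pinehurst 5, Millford 8, Fernley 15, Rivermont 8, Ashgrove 3 (total 39).
Pinehurst receives 5.

5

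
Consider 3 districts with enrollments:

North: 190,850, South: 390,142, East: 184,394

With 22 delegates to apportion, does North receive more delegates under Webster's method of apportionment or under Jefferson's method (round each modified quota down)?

Webster: North 6, South 11, East 5.
Jefferson: North 5, South 12, East 5.
North gets 6 under Webster and 5 under Jefferson.

Webster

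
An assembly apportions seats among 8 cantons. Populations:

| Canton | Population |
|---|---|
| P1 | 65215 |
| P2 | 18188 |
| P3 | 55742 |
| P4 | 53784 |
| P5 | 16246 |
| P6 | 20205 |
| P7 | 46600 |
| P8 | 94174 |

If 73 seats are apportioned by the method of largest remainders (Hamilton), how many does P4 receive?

11

The standard divisor is 370154/73 ≈ 5070.603.
Standard quotas: P1 12.8614, P2 3.5870, P3 10.9932, P4 10.6070, P5 3.2040, P6 3.9847, P7 9.1902, P8 18.5725.
Lower quotas: P1 12, P2 3, P3 10, P4 10, P5 3, P6 3, P7 9, P8 18 (sum 68, leaving 5 seats).
Remainders in descending order: P3 0.9932, P6 0.9847, P1 0.8614, P4 0.6070, P2 0.5870, P8 0.5725, P5 0.2040, P7 0.1902.
Largest remainders: P3, P6, P1, P4, P2 receive the extra seats.
P4 receives 11.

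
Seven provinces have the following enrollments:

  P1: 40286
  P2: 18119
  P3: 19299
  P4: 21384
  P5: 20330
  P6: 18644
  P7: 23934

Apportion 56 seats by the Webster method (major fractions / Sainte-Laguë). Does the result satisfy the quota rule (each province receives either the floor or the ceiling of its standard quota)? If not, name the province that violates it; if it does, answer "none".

none

Standard quotas: P1 13.926, P2 6.264, P3 6.671, P4 7.392, P5 7.028, P6 6.445, P7 8.274.
Webster allocation: P1 14, P2 6, P3 7, P4 7, P5 7, P6 7, P7 8.
Every allocation lies between the lower and upper quota.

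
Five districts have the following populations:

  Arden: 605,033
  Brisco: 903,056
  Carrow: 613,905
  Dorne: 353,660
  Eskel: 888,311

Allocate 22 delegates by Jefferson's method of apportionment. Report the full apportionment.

Standard divisor 3363965/22 ≈ 152907.5; standard quotas: Arden 3.957, Brisco 5.906, Carrow 4.015, Dorne 2.313, Eskel 5.809.
Rounding down gives 3, 5, 4, 2, 5 = 19 seats, so the divisor must be adjusted.
With modified divisor 138500: modified quotas Arden 4.368, Brisco 6.520, Carrow 4.433, Dorne 2.554, Eskel 6.414.
Rounding down: Arden 4, Brisco 6, Carrow 4, Dorne 2, Eskel 6 (total 22).

Arden 4; Brisco 6; Carrow 4; Dorne 2; Eskel 6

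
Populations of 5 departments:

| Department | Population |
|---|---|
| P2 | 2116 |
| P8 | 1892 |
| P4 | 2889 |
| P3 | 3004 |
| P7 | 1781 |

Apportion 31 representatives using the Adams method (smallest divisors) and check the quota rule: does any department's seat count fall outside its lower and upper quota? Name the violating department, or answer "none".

none

Standard quotas: P2 5.615, P8 5.021, P4 7.666, P3 7.972, P7 4.726.
Adams allocation: P2 6, P8 5, P4 7, P3 8, P7 5.
Every allocation lies between the lower and upper quota.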